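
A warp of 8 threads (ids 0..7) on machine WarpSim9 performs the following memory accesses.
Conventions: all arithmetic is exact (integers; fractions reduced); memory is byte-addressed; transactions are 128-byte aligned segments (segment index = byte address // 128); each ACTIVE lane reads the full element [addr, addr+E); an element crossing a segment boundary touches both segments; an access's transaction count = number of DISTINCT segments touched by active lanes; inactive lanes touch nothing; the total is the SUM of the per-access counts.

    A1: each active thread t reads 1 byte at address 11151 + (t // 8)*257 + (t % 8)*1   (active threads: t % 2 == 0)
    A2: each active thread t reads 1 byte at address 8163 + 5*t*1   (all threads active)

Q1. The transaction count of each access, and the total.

A1: 1 transaction
A2: 2 transactions

Answer: 1,2; total 3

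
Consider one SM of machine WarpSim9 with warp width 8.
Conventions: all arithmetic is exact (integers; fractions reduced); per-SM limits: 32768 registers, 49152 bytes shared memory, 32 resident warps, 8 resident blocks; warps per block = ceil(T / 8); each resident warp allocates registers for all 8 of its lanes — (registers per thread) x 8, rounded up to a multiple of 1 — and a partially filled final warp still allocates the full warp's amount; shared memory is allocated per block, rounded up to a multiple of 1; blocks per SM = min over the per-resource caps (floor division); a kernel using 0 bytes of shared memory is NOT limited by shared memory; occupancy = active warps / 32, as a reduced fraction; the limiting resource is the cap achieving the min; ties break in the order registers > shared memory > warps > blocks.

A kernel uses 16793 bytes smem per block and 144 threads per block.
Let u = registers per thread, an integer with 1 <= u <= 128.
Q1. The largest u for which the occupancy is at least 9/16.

Answer: u = 128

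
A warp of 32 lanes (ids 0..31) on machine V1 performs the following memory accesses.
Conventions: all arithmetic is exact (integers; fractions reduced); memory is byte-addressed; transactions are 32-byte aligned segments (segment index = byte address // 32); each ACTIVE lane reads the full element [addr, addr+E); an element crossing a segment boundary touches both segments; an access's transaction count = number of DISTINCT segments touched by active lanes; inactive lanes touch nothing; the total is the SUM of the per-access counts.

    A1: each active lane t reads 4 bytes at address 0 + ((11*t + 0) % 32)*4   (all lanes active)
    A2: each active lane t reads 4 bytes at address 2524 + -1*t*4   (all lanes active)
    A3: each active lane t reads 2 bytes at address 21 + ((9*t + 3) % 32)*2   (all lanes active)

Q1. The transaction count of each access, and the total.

A1: 4 transactions
A2: 4 transactions
A3: 3 transactions

Answer: 4,4,3; total 11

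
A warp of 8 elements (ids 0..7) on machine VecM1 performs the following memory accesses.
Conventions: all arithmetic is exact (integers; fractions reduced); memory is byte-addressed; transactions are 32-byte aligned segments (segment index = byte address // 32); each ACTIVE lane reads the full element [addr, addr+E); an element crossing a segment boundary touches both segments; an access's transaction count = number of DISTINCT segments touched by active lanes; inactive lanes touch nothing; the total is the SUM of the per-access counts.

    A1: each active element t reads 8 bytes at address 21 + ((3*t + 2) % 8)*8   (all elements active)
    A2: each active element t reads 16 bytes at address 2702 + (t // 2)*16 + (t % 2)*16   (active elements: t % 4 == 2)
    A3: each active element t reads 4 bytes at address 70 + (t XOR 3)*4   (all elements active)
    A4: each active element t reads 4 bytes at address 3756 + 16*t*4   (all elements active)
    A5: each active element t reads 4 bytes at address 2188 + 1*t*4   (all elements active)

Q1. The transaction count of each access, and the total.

A1: 3 transactions
A2: 3 transactions
A3: 2 transactions
A4: 8 transactions
A5: 2 transactions

Answer: 3,3,2,8,2; total 18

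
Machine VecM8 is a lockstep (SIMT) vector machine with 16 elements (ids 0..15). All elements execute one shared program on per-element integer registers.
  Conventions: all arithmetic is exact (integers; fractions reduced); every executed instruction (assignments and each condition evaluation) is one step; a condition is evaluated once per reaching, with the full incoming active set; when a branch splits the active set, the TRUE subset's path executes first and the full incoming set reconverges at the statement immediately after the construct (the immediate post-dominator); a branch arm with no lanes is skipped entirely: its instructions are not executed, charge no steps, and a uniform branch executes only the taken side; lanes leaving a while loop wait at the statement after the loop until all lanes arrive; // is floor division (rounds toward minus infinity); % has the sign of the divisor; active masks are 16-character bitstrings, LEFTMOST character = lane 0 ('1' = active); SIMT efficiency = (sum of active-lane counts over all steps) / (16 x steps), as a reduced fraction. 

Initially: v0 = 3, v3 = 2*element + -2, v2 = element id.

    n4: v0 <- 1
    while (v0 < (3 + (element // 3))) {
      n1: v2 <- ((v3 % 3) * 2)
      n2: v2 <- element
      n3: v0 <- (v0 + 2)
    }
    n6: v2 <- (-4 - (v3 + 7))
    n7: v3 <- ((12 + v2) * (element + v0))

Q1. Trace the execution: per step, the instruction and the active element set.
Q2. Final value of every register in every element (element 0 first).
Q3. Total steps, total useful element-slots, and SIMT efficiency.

step 0: v0 <- 1                      1111111111111111
step 1: eval (v0 < (3 + (element // 3))) 1111111111111111
step 2: v2 <- ((v3 % 3) * 2)         1111111111111111
step 3: v2 <- element                1111111111111111
step 4: v0 <- (v0 + 2)               1111111111111111
step 5: eval (v0 < (3 + (element // 3))) 1111111111111111
step 6: v2 <- ((v3 % 3) * 2)         0001111111111111
step 7: v2 <- element                0001111111111111
step 8: v0 <- (v0 + 2)               0001111111111111
step 9: eval (v0 < (3 + (element // 3))) 0001111111111111
step 10: v2 <- ((v3 % 3) * 2)         0000000001111111
step 11: v2 <- element                0000000001111111
step 12: v0 <- (v0 + 2)               0000000001111111
step 13: eval (v0 < (3 + (element // 3))) 0000000001111111
step 14: v2 <- ((v3 % 3) * 2)         0000000000000001
step 15: v2 <- element                0000000000000001
step 16: v0 <- (v0 + 2)               0000000000000001
step 17: eval (v0 < (3 + (element // 3))) 0000000000000001
step 18: v2 <- (-4 - (v3 + 7))        1111111111111111
step 19: v3 <- ((12 + v2) * (element + v0)) 1111111111111111

Answer: 20 steps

v0: 3,3,3,5,5,5,5,5,5,7,7,7,7,7,7,9
v3: 9,4,-5,-24,-45,-70,-99,-132,-169,-240,-289,-342,-399,-460,-525,-648
v2: -9,-11,-13,-15,-17,-19,-21,-23,-25,-27,-29,-31,-33,-35,-37,-39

steps = 20; useful = 212; efficiency = 212/320 = 53/80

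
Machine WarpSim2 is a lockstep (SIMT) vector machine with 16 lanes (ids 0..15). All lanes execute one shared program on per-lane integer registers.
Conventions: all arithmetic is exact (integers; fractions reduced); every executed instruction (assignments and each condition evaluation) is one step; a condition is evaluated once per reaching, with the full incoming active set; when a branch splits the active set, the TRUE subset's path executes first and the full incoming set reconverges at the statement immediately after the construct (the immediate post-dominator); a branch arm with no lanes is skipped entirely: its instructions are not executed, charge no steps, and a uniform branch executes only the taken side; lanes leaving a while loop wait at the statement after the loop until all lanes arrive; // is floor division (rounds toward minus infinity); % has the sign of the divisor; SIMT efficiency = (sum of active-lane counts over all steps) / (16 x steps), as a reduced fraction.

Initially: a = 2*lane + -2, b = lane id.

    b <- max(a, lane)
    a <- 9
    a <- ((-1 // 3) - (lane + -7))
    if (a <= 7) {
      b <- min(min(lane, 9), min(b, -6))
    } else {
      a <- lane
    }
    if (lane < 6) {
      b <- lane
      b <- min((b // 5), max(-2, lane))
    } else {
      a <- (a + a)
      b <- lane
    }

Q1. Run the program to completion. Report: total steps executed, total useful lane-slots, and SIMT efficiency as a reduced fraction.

Answer: 10 steps, 128 useful, 4/5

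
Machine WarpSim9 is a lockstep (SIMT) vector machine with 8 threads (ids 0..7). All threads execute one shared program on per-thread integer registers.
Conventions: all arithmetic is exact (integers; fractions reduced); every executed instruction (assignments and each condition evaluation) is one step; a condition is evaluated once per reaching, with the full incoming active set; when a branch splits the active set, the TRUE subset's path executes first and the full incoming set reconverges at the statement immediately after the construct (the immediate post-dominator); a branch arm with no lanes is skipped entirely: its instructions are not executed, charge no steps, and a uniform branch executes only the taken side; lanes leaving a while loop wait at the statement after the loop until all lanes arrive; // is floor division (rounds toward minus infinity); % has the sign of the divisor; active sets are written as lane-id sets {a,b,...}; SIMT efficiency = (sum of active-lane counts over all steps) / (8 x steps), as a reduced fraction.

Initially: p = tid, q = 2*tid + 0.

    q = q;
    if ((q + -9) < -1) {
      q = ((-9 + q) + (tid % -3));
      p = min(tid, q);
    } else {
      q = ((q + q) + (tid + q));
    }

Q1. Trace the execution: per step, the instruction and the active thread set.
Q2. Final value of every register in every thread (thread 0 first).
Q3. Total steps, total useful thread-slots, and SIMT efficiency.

step 0: q <- q                       {0,1,2,3,4,5,6,7}
step 1: eval ((q + -9) < -1)         {0,1,2,3,4,5,6,7}
step 2: q <- ((-9 + q) + (tid % -3)) {0,1,2,3}
step 3: p <- min(tid, q)             {0,1,2,3}
step 4: q <- ((q + q) + (tid + q))   {4,5,6,7}

Answer: 5 steps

p: -9,-9,-6,-3,4,5,6,7
q: -9,-9,-6,-3,28,35,42,49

steps = 5; useful = 28; efficiency = 28/40 = 7/10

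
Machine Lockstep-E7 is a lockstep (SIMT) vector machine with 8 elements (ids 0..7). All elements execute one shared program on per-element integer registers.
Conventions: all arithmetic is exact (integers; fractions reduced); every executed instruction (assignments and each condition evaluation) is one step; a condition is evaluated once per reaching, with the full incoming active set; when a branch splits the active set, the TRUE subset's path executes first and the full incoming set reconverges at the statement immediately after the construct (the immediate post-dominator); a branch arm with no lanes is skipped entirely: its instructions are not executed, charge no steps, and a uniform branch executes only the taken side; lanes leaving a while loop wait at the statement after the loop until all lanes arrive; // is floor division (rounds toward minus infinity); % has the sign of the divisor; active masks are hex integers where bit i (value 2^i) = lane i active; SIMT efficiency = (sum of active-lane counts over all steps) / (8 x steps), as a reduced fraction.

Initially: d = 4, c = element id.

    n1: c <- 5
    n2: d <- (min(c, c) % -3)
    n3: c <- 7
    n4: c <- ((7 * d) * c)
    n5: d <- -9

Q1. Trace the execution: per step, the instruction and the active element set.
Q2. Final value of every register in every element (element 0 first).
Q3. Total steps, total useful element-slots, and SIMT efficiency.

step 0: c <- 5                       0xff
step 1: d <- (min(c, c) % -3)        0xff
step 2: c <- 7                       0xff
step 3: c <- ((7 * d) * c)           0xff
step 4: d <- -9                      0xff

Answer: 5 steps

d: -9,-9,-9,-9,-9,-9,-9,-9
c: -49,-49,-49,-49,-49,-49,-49,-49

steps = 5; useful = 40; efficiency = 40/40 = 1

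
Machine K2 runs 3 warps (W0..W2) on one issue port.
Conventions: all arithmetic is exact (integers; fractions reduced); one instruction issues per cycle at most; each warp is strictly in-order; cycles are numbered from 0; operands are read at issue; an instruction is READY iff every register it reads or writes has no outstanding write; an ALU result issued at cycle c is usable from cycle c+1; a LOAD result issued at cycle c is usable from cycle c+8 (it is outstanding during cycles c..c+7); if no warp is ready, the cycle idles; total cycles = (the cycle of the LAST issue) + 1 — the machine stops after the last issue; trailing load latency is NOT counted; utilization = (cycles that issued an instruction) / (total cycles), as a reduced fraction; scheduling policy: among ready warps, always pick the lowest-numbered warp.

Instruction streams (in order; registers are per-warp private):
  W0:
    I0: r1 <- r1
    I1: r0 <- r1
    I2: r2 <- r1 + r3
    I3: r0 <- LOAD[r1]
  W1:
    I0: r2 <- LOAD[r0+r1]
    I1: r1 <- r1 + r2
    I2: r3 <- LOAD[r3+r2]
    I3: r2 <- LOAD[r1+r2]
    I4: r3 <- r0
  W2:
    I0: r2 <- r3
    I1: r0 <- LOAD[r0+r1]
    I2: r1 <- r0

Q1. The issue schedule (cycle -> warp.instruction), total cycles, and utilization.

cycle 0: W0.I0
cycle 1: W0.I1
cycle 2: W0.I2
cycle 3: W0.I3
cycle 4: W1.I0
cycle 5: W2.I0
cycle 6: W2.I1
cycle 7: idle
cycle 8: idle
cycle 9: idle
cycle 10: idle
cycle 11: idle
cycle 12: W1.I1
cycle 13: W1.I2
cycle 14: W1.I3
cycle 15: W2.I2
cycle 16: idle
cycle 17: idle
cycle 18: idle
cycle 19: idle
cycle 20: idle
cycle 21: W1.I4

Answer: 22 cycles, utilization 6/11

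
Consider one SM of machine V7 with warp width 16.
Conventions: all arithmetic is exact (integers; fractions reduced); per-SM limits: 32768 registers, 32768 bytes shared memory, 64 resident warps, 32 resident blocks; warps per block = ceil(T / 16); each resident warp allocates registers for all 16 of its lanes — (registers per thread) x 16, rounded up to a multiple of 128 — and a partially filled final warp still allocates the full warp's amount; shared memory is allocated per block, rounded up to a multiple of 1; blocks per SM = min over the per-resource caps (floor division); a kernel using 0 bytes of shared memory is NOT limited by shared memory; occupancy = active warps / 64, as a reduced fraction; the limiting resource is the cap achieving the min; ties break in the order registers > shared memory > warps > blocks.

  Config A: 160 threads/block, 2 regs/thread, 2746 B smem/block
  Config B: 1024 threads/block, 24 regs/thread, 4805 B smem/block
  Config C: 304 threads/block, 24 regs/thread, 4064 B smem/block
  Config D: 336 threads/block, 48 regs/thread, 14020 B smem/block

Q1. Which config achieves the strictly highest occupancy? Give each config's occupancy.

occupancies: A 15/16, B 1, C 57/64, D 21/32

Answer: B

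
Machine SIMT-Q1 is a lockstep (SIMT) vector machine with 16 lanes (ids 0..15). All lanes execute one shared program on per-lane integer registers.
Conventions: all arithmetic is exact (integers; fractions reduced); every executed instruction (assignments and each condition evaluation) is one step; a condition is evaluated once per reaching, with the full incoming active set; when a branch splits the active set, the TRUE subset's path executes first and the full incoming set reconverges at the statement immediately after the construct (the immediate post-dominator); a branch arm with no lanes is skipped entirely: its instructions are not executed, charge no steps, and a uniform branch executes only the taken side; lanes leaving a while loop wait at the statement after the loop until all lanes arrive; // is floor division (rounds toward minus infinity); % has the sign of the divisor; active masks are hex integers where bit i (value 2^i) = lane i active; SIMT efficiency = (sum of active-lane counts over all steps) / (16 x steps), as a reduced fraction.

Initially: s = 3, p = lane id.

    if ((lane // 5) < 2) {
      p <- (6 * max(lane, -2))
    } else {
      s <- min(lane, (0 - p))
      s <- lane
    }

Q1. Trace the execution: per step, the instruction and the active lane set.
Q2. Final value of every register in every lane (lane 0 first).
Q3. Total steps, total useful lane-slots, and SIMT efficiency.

step 0: eval ((lane // 5) < 2)       0xffff
step 1: p <- (6 * max(lane, -2))     0x03ff
step 2: s <- min(lane, (0 - p))      0xfc00
step 3: s <- lane                    0xfc00

Answer: 4 steps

s: 3,3,3,3,3,3,3,3,3,3,10,11,12,13,14,15
p: 0,6,12,18,24,30,36,42,48,54,10,11,12,13,14,15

steps = 4; useful = 38; efficiency = 38/64 = 19/32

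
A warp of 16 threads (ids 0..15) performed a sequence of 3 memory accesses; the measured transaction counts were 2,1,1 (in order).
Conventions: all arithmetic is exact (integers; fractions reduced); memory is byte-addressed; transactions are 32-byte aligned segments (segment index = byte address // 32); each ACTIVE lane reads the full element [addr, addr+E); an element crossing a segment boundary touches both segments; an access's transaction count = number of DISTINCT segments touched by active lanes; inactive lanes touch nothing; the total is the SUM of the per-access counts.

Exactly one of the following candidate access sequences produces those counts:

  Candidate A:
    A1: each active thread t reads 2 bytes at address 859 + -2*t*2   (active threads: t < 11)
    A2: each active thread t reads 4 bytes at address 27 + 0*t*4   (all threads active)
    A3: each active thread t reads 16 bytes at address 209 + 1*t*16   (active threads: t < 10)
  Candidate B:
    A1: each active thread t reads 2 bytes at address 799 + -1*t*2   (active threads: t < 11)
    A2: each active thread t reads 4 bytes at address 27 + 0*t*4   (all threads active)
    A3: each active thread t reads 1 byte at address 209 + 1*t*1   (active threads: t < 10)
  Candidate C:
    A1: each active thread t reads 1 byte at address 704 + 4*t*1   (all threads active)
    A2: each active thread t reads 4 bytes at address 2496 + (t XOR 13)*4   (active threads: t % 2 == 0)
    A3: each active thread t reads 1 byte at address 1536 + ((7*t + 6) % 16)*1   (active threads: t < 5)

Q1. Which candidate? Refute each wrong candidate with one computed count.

A: A3 gives 6 transactions, not 1
C: A2 gives 2 transactions, not 1
B: all counts match (2,1,1)

Answer: B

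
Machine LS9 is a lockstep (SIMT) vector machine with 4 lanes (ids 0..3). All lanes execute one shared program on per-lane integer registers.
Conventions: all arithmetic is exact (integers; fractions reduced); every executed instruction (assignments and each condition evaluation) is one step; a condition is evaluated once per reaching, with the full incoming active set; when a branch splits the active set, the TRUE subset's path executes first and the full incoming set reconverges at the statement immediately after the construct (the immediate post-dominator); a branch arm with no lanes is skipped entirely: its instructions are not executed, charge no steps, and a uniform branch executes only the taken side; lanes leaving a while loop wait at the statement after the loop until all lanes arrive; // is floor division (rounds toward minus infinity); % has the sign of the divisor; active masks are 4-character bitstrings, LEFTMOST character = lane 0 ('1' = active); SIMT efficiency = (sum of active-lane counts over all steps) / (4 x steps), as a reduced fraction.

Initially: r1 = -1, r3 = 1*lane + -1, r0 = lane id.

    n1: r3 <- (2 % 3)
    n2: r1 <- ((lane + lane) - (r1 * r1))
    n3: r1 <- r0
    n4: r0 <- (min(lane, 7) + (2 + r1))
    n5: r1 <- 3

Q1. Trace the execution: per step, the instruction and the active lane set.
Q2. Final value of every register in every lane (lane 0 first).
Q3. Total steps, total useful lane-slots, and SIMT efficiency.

step 0: r3 <- (2 % 3)                1111
step 1: r1 <- ((lane + lane) - (r1 * r1)) 1111
step 2: r1 <- r0                     1111
step 3: r0 <- (min(lane, 7) + (2 + r1)) 1111
step 4: r1 <- 3                      1111

Answer: 5 steps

r1: 3,3,3,3
r3: 2,2,2,2
r0: 2,4,6,8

steps = 5; useful = 20; efficiency = 20/20 = 1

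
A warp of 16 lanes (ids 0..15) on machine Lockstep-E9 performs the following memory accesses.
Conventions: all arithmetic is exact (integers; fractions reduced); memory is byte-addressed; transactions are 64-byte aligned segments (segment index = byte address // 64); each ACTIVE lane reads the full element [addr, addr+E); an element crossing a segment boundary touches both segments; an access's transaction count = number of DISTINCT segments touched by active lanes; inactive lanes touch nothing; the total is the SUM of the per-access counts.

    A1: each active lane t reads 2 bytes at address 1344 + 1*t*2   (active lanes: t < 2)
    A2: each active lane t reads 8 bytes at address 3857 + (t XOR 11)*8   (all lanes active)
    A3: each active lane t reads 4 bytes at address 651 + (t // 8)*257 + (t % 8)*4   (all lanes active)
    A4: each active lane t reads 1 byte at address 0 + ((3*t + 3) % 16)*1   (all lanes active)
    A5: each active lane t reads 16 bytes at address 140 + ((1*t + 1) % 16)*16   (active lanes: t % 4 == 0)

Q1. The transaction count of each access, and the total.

A1: 1 transaction
A2: 3 transactions
A3: 2 transactions
A4: 1 transaction
A5: 4 transactions

Answer: 1,3,2,1,4; total 11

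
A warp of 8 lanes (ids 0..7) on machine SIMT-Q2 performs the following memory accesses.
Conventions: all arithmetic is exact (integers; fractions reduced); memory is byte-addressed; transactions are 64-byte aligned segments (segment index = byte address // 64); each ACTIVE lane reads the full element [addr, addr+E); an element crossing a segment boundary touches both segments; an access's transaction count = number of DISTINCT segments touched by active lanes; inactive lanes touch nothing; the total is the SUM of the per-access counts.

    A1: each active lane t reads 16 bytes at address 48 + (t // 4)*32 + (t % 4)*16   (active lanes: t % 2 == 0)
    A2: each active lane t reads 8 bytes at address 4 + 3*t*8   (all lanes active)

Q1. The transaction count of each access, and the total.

A1: 2 transactions
A2: 3 transactions

Answer: 2,3; total 5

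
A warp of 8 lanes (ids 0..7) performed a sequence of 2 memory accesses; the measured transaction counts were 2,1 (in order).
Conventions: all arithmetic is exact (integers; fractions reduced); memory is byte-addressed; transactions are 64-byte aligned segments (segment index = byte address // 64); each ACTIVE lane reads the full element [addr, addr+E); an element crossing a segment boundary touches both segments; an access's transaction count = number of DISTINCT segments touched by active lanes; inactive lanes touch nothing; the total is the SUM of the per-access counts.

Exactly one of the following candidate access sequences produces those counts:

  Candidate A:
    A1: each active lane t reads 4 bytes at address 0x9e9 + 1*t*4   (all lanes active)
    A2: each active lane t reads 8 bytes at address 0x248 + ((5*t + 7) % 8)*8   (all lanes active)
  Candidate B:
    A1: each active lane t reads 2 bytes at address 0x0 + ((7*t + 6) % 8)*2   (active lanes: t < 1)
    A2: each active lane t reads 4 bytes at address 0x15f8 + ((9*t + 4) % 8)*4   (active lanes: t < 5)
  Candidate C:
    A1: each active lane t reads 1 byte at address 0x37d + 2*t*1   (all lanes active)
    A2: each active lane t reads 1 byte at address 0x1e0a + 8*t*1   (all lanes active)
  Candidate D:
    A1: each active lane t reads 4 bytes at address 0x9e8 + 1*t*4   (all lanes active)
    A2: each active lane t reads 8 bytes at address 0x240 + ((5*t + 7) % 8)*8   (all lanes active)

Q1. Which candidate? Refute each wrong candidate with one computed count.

A: A2 gives 2 transactions, not 1
B: A1 gives 1 transaction, not 2
C: A2 gives 2 transactions, not 1
D: all counts match (2,1)

Answer: D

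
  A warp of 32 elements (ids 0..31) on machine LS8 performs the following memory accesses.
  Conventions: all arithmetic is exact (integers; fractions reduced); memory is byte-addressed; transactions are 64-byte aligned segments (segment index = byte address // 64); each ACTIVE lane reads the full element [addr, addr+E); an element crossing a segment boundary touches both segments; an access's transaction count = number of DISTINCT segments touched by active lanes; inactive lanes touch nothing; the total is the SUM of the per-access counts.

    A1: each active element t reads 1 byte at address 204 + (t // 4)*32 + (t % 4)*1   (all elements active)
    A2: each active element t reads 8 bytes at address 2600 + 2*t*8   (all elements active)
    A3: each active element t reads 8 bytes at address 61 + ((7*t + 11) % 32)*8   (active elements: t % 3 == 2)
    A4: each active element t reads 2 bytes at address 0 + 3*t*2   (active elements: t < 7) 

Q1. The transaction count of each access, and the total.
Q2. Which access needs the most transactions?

A1: 4 transactions
A2: 9 transactions
A3: 4 transactions
A4: 1 transaction

Answer: 4,9,4,1; total 18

Answer: A2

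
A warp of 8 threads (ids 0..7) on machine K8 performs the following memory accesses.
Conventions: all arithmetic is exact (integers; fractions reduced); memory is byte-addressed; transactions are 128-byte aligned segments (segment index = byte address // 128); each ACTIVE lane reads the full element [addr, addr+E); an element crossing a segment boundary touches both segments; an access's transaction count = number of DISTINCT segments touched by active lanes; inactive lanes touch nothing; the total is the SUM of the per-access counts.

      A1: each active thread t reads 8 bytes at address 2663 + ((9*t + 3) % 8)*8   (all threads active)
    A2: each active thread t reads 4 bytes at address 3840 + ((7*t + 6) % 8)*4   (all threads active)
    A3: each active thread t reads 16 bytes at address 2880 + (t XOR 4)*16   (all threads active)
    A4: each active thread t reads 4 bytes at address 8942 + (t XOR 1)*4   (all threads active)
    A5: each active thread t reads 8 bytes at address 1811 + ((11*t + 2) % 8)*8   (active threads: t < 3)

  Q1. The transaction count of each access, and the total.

A1: 2 transactions
A2: 1 transaction
A3: 2 transactions
A4: 2 transactions
A5: 1 transaction

Answer: 2,1,2,2,1; total 8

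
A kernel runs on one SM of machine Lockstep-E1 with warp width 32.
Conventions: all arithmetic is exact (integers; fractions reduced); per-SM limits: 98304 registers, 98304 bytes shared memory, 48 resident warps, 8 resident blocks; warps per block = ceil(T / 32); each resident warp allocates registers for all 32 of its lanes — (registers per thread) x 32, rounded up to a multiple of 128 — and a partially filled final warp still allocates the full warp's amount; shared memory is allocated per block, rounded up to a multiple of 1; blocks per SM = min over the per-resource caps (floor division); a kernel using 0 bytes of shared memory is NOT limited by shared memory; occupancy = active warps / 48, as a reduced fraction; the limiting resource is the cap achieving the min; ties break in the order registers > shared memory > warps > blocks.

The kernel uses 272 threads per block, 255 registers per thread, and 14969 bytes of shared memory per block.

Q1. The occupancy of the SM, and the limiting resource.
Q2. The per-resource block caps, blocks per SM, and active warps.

Answer: occupancy 3/16, limited by registers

registers: 1 block
shared memory: 6 blocks
warps: 5 blocks
blocks: 8 blocks

Answer: 1 block, 9 active warps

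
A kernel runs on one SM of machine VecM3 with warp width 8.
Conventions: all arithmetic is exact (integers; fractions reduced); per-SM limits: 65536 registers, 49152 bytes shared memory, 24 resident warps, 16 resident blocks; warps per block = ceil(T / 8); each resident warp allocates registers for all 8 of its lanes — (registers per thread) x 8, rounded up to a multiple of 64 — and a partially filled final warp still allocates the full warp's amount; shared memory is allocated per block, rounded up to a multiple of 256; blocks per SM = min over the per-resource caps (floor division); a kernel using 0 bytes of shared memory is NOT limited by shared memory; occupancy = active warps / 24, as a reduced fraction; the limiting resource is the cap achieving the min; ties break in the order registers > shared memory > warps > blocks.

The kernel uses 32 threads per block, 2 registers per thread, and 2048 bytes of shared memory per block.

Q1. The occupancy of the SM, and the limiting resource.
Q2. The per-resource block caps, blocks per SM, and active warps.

Answer: occupancy 1, limited by warps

registers: 256 blocks
shared memory: 24 blocks
warps: 6 blocks
blocks: 16 blocks

Answer: 6 blocks, 24 active warps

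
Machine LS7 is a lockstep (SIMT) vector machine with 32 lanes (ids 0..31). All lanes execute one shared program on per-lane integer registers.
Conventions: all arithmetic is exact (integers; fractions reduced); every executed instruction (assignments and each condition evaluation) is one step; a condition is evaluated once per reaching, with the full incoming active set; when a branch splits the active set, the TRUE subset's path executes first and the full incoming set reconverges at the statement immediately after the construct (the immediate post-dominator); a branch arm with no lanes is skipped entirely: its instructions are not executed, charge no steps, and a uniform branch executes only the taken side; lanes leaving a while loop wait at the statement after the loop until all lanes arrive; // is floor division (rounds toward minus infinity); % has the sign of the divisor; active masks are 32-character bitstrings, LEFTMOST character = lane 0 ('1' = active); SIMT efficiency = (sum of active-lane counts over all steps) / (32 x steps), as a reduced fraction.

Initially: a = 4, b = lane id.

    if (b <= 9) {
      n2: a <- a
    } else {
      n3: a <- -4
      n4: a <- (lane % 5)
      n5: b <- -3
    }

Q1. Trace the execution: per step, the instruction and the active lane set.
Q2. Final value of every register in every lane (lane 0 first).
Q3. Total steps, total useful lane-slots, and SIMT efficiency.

step 0: eval (b <= 9)                11111111111111111111111111111111
step 1: a <- a                       11111111110000000000000000000000
step 2: a <- -4                      00000000001111111111111111111111
step 3: a <- (lane % 5)              00000000001111111111111111111111
step 4: b <- -3                      00000000001111111111111111111111

Answer: 5 steps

a: 4,4,4,4,4,4,4,4,4,4,0,1,2,3,4,0,1,2,3,4,0,1,2,3,4,0,1,2,3,4,0,1
b: 0,1,2,3,4,5,6,7,8,9,-3,-3,-3,-3,-3,-3,-3,-3,-3,-3,-3,-3,-3,-3,-3,-3,-3,-3,-3,-3,-3,-3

steps = 5; useful = 108; efficiency = 108/160 = 27/40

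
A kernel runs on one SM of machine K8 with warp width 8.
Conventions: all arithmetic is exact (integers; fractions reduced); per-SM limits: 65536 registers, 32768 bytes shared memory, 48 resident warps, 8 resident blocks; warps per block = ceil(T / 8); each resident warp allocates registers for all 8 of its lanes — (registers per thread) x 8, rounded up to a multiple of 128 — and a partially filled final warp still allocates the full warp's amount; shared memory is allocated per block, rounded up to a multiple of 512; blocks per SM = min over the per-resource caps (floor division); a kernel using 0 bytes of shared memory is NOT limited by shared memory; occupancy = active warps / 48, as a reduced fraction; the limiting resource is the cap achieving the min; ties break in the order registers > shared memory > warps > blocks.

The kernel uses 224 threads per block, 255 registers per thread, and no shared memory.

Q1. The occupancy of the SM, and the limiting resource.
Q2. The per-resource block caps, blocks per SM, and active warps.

Answer: occupancy 7/12, limited by registers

registers: 1 block
shared memory: no limit (kernel uses none)
warps: 1 block
blocks: 8 blocks

Answer: 1 block, 28 active warps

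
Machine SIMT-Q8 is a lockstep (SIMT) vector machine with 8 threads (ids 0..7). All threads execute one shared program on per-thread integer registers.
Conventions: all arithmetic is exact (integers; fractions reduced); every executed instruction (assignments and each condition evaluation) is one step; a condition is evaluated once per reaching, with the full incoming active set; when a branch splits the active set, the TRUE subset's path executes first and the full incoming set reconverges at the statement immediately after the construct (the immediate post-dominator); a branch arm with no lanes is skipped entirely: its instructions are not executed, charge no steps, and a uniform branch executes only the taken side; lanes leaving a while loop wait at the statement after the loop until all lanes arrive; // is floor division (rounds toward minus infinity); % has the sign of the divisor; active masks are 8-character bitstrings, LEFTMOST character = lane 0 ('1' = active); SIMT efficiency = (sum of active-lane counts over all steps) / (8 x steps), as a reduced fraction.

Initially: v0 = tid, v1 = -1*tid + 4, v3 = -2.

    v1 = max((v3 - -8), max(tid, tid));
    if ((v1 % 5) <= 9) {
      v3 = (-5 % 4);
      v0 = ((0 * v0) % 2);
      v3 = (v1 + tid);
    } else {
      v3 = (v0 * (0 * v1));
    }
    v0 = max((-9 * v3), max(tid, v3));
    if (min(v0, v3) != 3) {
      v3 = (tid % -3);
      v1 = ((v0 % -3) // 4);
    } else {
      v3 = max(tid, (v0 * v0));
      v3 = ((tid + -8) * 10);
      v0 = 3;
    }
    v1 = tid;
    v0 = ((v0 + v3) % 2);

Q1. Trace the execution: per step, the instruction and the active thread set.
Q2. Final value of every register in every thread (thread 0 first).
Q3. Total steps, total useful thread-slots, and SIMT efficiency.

step 0: v1 <- max((v3 - -8), max(tid, tid)) 11111111
step 1: eval ((v1 % 5) <= 9)         11111111
step 2: v3 <- (-5 % 4)               11111111
step 3: v0 <- ((0 * v0) % 2)         11111111
step 4: v3 <- (v1 + tid)             11111111
step 5: v0 <- max((-9 * v3), max(tid, v3)) 11111111
step 6: eval (min(v0, v3) != 3)      11111111
step 7: v3 <- (tid % -3)             11111111
step 8: v1 <- ((v0 % -3) // 4)       11111111
step 9: v1 <- tid                    11111111
step 10: v0 <- ((v0 + v3) % 2)        11111111

Answer: 11 steps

v0: 0,1,1,1,0,0,0,0
v1: 0,1,2,3,4,5,6,7
v3: 0,-2,-1,0,-2,-1,0,-2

steps = 11; useful = 88; efficiency = 88/88 = 1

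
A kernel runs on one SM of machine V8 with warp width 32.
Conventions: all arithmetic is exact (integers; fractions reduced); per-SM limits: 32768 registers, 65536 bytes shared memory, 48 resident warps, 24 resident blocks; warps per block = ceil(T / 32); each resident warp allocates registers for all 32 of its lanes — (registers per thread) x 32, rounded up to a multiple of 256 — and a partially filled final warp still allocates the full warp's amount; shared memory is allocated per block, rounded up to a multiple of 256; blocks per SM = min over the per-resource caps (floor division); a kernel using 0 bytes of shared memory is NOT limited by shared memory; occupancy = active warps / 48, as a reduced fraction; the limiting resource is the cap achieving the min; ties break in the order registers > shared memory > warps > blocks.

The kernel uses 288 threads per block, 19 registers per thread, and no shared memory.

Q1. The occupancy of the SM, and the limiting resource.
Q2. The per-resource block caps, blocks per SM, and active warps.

Answer: occupancy 3/4, limited by registers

registers: 4 blocks
shared memory: no limit (kernel uses none)
warps: 5 blocks
blocks: 24 blocks

Answer: 4 blocks, 36 active warps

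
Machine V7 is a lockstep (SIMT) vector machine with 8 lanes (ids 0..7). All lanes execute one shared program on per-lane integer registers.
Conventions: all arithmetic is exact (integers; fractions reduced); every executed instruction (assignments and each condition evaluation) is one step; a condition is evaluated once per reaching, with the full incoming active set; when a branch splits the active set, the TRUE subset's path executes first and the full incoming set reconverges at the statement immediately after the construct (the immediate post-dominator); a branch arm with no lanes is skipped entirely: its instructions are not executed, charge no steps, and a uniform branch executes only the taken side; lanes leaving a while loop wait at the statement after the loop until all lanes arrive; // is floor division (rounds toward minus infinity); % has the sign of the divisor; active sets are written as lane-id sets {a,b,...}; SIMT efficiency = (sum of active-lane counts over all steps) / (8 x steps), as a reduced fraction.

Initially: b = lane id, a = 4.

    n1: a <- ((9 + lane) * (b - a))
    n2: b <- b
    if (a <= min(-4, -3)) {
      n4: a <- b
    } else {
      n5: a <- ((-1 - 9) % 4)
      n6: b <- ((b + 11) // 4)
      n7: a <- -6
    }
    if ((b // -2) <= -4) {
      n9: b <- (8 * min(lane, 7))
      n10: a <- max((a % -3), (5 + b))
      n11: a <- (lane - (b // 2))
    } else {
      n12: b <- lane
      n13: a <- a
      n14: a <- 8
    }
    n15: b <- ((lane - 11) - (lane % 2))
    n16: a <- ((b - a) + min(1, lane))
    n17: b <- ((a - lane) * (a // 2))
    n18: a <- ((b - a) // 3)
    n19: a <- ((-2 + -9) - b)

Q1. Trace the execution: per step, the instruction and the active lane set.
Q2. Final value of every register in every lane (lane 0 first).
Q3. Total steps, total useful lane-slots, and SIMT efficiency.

step 0: a <- ((9 + lane) * (b - a))  {0,1,2,3,4,5,6,7}
step 1: b <- b                       {0,1,2,3,4,5,6,7}
step 2: eval (a <= min(-4, -3))      {0,1,2,3,4,5,6,7}
step 3: a <- b                       {0,1,2,3}
step 4: a <- ((-1 - 9) % 4)          {4,5,6,7}
step 5: b <- ((b + 11) // 4)         {4,5,6,7}
step 6: a <- -6                      {4,5,6,7}
step 7: eval ((b // -2) <= -4)       {0,1,2,3,4,5,6,7}
step 8: b <- lane                    {0,1,2,3,4,5,6,7}
step 9: a <- a                       {0,1,2,3,4,5,6,7}
step 10: a <- 8                       {0,1,2,3,4,5,6,7}
step 11: b <- ((lane - 11) - (lane % 2)) {0,1,2,3,4,5,6,7}
step 12: a <- ((b - a) + min(1, lane)) {0,1,2,3,4,5,6,7}
step 13: b <- ((a - lane) * (a // 2)) {0,1,2,3,4,5,6,7}
step 14: a <- ((b - a) // 3)          {0,1,2,3,4,5,6,7}
step 15: a <- ((-2 + -9) - b)         {0,1,2,3,4,5,6,7}

Answer: 16 steps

b: 190,171,144,152,126,133,108,114
a: -201,-182,-155,-163,-137,-144,-119,-125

steps = 16; useful = 112; efficiency = 112/128 = 7/8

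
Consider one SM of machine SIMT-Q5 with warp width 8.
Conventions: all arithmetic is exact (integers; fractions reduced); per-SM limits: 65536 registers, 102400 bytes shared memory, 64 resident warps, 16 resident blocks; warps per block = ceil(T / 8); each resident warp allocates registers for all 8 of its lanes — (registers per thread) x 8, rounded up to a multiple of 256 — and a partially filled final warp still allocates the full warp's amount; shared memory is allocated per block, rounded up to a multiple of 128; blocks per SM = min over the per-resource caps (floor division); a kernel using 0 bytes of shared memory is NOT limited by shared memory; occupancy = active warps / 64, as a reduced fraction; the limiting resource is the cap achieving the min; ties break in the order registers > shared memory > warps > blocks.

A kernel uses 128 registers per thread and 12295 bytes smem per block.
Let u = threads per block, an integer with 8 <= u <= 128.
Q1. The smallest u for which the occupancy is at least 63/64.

Answer: u = 57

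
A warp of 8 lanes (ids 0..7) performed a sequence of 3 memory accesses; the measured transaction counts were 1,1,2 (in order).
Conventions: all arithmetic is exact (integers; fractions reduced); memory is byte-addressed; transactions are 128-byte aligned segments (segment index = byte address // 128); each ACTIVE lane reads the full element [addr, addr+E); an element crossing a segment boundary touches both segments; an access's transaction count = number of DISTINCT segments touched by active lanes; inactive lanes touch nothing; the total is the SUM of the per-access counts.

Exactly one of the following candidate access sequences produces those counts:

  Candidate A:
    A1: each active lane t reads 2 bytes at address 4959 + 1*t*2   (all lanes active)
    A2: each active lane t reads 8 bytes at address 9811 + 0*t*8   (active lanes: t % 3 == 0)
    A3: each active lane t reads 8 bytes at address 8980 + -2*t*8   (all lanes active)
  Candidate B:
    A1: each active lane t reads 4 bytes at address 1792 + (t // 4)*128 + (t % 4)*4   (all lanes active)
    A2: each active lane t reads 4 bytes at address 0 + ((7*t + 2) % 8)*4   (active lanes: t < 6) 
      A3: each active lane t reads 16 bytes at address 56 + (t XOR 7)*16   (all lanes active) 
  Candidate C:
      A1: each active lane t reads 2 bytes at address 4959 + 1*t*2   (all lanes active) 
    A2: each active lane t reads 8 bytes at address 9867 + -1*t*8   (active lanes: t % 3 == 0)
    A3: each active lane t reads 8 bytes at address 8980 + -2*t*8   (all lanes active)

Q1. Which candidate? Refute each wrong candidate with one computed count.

B: A1 gives 2 transactions, not 1
C: A2 gives 2 transactions, not 1
A: all counts match (1,1,2)

Answer: A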